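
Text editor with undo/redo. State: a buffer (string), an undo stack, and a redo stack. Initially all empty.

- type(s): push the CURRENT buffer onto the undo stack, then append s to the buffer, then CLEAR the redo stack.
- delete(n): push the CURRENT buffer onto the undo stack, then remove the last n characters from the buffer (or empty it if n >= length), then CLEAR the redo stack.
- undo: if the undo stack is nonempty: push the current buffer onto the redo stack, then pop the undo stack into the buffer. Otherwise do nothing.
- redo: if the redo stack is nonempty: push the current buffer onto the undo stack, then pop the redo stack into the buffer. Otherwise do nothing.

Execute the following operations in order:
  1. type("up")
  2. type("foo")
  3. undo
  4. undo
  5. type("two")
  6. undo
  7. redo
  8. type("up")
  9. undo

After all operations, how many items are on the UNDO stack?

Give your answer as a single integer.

Answer: 1

Derivation:
After op 1 (type): buf='up' undo_depth=1 redo_depth=0
After op 2 (type): buf='upfoo' undo_depth=2 redo_depth=0
After op 3 (undo): buf='up' undo_depth=1 redo_depth=1
After op 4 (undo): buf='(empty)' undo_depth=0 redo_depth=2
After op 5 (type): buf='two' undo_depth=1 redo_depth=0
After op 6 (undo): buf='(empty)' undo_depth=0 redo_depth=1
After op 7 (redo): buf='two' undo_depth=1 redo_depth=0
After op 8 (type): buf='twoup' undo_depth=2 redo_depth=0
After op 9 (undo): buf='two' undo_depth=1 redo_depth=1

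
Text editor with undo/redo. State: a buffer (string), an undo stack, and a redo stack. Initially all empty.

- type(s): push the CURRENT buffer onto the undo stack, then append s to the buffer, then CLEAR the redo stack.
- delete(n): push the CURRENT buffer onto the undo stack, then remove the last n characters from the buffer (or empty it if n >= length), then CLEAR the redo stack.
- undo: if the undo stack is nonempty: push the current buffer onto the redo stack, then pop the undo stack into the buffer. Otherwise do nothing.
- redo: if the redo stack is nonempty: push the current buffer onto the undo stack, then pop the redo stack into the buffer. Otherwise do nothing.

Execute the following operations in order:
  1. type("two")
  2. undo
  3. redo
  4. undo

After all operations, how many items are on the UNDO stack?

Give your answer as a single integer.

Answer: 0

Derivation:
After op 1 (type): buf='two' undo_depth=1 redo_depth=0
After op 2 (undo): buf='(empty)' undo_depth=0 redo_depth=1
After op 3 (redo): buf='two' undo_depth=1 redo_depth=0
After op 4 (undo): buf='(empty)' undo_depth=0 redo_depth=1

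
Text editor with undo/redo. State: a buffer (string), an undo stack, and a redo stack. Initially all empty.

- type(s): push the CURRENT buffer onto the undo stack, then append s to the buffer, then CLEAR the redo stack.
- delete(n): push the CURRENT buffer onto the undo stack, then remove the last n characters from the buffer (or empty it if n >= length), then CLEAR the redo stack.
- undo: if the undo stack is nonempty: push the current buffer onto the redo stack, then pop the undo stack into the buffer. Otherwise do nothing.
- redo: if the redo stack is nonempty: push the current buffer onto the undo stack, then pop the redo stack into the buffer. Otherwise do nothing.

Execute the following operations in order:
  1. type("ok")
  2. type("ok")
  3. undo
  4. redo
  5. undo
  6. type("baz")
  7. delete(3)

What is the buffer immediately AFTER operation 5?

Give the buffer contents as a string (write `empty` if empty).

Answer: ok

Derivation:
After op 1 (type): buf='ok' undo_depth=1 redo_depth=0
After op 2 (type): buf='okok' undo_depth=2 redo_depth=0
After op 3 (undo): buf='ok' undo_depth=1 redo_depth=1
After op 4 (redo): buf='okok' undo_depth=2 redo_depth=0
After op 5 (undo): buf='ok' undo_depth=1 redo_depth=1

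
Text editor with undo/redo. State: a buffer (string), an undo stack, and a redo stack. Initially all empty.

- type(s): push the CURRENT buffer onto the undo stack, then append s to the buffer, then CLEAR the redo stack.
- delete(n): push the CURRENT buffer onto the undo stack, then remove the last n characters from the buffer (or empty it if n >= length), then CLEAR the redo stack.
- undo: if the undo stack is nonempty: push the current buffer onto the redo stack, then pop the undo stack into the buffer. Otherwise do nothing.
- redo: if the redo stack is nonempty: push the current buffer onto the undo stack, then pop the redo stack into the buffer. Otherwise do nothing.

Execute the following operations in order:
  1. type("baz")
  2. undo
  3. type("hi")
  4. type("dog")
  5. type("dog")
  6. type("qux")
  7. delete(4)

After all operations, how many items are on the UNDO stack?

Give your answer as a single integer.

After op 1 (type): buf='baz' undo_depth=1 redo_depth=0
After op 2 (undo): buf='(empty)' undo_depth=0 redo_depth=1
After op 3 (type): buf='hi' undo_depth=1 redo_depth=0
After op 4 (type): buf='hidog' undo_depth=2 redo_depth=0
After op 5 (type): buf='hidogdog' undo_depth=3 redo_depth=0
After op 6 (type): buf='hidogdogqux' undo_depth=4 redo_depth=0
After op 7 (delete): buf='hidogdo' undo_depth=5 redo_depth=0

Answer: 5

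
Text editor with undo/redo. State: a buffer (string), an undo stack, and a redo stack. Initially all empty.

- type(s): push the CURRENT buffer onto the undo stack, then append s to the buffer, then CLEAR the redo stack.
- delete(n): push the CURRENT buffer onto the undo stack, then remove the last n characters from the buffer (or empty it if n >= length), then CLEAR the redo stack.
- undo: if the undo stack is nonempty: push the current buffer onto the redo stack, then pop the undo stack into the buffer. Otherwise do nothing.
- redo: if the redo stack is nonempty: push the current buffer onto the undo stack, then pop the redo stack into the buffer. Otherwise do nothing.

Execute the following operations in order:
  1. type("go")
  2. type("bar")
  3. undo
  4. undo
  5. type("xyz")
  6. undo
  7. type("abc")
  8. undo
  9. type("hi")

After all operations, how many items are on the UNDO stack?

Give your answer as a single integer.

Answer: 1

Derivation:
After op 1 (type): buf='go' undo_depth=1 redo_depth=0
After op 2 (type): buf='gobar' undo_depth=2 redo_depth=0
After op 3 (undo): buf='go' undo_depth=1 redo_depth=1
After op 4 (undo): buf='(empty)' undo_depth=0 redo_depth=2
After op 5 (type): buf='xyz' undo_depth=1 redo_depth=0
After op 6 (undo): buf='(empty)' undo_depth=0 redo_depth=1
After op 7 (type): buf='abc' undo_depth=1 redo_depth=0
After op 8 (undo): buf='(empty)' undo_depth=0 redo_depth=1
After op 9 (type): buf='hi' undo_depth=1 redo_depth=0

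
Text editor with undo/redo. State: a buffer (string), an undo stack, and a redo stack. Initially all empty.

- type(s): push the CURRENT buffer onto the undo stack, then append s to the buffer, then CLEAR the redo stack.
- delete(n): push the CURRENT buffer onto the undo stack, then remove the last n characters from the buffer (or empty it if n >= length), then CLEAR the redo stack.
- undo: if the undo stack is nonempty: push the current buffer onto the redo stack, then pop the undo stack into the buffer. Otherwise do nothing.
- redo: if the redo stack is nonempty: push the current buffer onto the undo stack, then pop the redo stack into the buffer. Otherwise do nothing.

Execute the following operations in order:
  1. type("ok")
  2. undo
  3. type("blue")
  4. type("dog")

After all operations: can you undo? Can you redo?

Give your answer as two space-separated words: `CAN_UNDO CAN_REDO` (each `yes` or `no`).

Answer: yes no

Derivation:
After op 1 (type): buf='ok' undo_depth=1 redo_depth=0
After op 2 (undo): buf='(empty)' undo_depth=0 redo_depth=1
After op 3 (type): buf='blue' undo_depth=1 redo_depth=0
After op 4 (type): buf='bluedog' undo_depth=2 redo_depth=0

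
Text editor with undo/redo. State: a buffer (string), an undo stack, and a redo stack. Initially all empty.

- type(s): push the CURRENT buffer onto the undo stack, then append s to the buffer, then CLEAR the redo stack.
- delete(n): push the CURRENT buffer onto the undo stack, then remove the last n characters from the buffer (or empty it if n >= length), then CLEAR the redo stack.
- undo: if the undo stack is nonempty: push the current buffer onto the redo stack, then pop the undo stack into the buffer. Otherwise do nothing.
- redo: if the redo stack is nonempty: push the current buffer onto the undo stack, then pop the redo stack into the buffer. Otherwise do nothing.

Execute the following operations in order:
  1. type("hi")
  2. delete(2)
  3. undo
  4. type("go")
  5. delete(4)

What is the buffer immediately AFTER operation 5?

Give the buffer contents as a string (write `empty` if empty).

Answer: empty

Derivation:
After op 1 (type): buf='hi' undo_depth=1 redo_depth=0
After op 2 (delete): buf='(empty)' undo_depth=2 redo_depth=0
After op 3 (undo): buf='hi' undo_depth=1 redo_depth=1
After op 4 (type): buf='higo' undo_depth=2 redo_depth=0
After op 5 (delete): buf='(empty)' undo_depth=3 redo_depth=0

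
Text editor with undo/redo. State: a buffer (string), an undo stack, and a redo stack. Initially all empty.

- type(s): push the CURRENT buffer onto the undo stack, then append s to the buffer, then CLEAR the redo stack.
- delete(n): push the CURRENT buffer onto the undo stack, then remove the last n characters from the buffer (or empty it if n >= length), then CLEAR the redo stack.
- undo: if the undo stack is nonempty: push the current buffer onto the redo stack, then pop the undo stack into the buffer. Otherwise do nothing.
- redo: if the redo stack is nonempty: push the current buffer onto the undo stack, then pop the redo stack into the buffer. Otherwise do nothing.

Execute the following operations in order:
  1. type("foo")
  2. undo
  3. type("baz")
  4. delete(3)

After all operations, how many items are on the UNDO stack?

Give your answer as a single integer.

Answer: 2

Derivation:
After op 1 (type): buf='foo' undo_depth=1 redo_depth=0
After op 2 (undo): buf='(empty)' undo_depth=0 redo_depth=1
After op 3 (type): buf='baz' undo_depth=1 redo_depth=0
After op 4 (delete): buf='(empty)' undo_depth=2 redo_depth=0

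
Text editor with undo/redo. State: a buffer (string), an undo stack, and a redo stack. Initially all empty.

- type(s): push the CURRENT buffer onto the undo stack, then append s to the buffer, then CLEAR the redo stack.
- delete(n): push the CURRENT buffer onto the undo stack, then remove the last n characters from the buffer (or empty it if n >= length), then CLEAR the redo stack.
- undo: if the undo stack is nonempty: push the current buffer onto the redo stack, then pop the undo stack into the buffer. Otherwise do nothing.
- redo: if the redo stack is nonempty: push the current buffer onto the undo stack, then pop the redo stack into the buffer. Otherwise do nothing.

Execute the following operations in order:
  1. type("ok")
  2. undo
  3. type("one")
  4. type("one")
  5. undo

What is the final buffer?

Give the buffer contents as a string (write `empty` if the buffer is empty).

Answer: one

Derivation:
After op 1 (type): buf='ok' undo_depth=1 redo_depth=0
After op 2 (undo): buf='(empty)' undo_depth=0 redo_depth=1
After op 3 (type): buf='one' undo_depth=1 redo_depth=0
After op 4 (type): buf='oneone' undo_depth=2 redo_depth=0
After op 5 (undo): buf='one' undo_depth=1 redo_depth=1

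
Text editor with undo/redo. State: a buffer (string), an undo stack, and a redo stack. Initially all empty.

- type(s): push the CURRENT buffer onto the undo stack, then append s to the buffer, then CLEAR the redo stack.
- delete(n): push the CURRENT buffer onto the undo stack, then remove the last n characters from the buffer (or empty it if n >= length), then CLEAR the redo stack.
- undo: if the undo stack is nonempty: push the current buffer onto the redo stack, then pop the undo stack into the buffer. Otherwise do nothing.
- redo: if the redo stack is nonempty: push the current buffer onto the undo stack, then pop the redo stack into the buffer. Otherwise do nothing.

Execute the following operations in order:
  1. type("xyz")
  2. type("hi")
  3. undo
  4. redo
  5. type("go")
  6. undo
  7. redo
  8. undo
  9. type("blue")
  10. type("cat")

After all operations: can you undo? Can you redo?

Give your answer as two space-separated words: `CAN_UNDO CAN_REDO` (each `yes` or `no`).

Answer: yes no

Derivation:
After op 1 (type): buf='xyz' undo_depth=1 redo_depth=0
After op 2 (type): buf='xyzhi' undo_depth=2 redo_depth=0
After op 3 (undo): buf='xyz' undo_depth=1 redo_depth=1
After op 4 (redo): buf='xyzhi' undo_depth=2 redo_depth=0
After op 5 (type): buf='xyzhigo' undo_depth=3 redo_depth=0
After op 6 (undo): buf='xyzhi' undo_depth=2 redo_depth=1
After op 7 (redo): buf='xyzhigo' undo_depth=3 redo_depth=0
After op 8 (undo): buf='xyzhi' undo_depth=2 redo_depth=1
After op 9 (type): buf='xyzhiblue' undo_depth=3 redo_depth=0
After op 10 (type): buf='xyzhibluecat' undo_depth=4 redo_depth=0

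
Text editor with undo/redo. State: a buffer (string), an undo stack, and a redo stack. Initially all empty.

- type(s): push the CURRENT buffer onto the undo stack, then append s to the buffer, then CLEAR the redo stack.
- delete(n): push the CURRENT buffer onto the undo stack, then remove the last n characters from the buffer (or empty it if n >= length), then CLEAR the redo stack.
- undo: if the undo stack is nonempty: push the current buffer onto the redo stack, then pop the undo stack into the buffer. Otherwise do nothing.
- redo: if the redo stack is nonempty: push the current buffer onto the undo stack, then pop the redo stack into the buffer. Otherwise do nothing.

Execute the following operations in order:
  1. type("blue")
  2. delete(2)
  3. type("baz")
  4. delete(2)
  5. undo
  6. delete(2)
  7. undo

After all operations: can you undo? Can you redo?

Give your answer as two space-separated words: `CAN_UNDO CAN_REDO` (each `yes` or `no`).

After op 1 (type): buf='blue' undo_depth=1 redo_depth=0
After op 2 (delete): buf='bl' undo_depth=2 redo_depth=0
After op 3 (type): buf='blbaz' undo_depth=3 redo_depth=0
After op 4 (delete): buf='blb' undo_depth=4 redo_depth=0
After op 5 (undo): buf='blbaz' undo_depth=3 redo_depth=1
After op 6 (delete): buf='blb' undo_depth=4 redo_depth=0
After op 7 (undo): buf='blbaz' undo_depth=3 redo_depth=1

Answer: yes yes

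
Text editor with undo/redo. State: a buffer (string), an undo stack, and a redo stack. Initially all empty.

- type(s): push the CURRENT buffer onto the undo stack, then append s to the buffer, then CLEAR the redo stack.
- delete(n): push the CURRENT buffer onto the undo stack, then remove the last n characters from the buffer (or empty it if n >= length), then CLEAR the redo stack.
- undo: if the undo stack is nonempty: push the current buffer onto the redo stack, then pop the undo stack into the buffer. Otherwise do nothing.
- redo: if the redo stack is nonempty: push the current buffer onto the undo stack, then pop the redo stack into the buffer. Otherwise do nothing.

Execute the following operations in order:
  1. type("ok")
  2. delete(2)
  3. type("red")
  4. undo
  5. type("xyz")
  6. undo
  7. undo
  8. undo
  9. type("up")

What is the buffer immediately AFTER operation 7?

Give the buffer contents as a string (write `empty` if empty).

After op 1 (type): buf='ok' undo_depth=1 redo_depth=0
After op 2 (delete): buf='(empty)' undo_depth=2 redo_depth=0
After op 3 (type): buf='red' undo_depth=3 redo_depth=0
After op 4 (undo): buf='(empty)' undo_depth=2 redo_depth=1
After op 5 (type): buf='xyz' undo_depth=3 redo_depth=0
After op 6 (undo): buf='(empty)' undo_depth=2 redo_depth=1
After op 7 (undo): buf='ok' undo_depth=1 redo_depth=2

Answer: ok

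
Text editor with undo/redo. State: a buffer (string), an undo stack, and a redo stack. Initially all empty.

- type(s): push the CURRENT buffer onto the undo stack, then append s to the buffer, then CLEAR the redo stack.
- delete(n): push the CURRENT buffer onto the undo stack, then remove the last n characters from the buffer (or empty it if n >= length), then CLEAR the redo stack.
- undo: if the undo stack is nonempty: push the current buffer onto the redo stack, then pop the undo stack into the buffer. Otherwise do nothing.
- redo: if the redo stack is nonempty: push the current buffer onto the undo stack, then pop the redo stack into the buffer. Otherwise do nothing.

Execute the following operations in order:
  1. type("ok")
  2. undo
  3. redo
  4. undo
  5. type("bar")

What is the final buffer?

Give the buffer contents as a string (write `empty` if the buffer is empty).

After op 1 (type): buf='ok' undo_depth=1 redo_depth=0
After op 2 (undo): buf='(empty)' undo_depth=0 redo_depth=1
After op 3 (redo): buf='ok' undo_depth=1 redo_depth=0
After op 4 (undo): buf='(empty)' undo_depth=0 redo_depth=1
After op 5 (type): buf='bar' undo_depth=1 redo_depth=0

Answer: bar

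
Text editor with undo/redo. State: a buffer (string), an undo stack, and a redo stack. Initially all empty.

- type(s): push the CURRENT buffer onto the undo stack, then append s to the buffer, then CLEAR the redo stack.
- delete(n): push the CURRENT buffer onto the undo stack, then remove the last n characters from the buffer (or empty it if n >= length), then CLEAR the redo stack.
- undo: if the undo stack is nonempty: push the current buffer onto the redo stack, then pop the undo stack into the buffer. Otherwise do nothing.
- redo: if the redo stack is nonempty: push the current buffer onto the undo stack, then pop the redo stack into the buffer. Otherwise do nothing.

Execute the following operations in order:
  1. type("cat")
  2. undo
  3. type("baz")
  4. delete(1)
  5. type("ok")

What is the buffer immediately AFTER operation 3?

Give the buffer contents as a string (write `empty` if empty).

Answer: baz

Derivation:
After op 1 (type): buf='cat' undo_depth=1 redo_depth=0
After op 2 (undo): buf='(empty)' undo_depth=0 redo_depth=1
After op 3 (type): buf='baz' undo_depth=1 redo_depth=0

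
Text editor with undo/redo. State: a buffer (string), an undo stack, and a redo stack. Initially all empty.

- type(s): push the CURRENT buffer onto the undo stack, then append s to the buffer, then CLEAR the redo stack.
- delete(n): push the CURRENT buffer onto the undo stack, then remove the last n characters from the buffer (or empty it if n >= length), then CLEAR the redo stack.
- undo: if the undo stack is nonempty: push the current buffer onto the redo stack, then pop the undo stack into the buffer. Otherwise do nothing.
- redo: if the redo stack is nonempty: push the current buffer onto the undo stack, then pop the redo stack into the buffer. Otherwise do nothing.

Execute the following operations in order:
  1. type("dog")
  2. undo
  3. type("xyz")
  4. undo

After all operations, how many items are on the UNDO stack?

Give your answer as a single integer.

Answer: 0

Derivation:
After op 1 (type): buf='dog' undo_depth=1 redo_depth=0
After op 2 (undo): buf='(empty)' undo_depth=0 redo_depth=1
After op 3 (type): buf='xyz' undo_depth=1 redo_depth=0
After op 4 (undo): buf='(empty)' undo_depth=0 redo_depth=1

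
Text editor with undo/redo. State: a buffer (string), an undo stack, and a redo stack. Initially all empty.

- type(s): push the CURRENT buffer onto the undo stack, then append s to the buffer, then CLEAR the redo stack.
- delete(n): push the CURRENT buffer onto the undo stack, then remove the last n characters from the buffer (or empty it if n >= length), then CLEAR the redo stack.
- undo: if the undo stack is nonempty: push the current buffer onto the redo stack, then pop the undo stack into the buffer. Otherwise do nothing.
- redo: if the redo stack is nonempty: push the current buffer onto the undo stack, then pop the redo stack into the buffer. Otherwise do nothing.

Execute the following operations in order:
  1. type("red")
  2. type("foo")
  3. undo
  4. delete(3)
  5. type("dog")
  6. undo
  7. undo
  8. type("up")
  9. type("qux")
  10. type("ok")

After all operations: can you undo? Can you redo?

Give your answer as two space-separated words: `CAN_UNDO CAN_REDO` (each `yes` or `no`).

After op 1 (type): buf='red' undo_depth=1 redo_depth=0
After op 2 (type): buf='redfoo' undo_depth=2 redo_depth=0
After op 3 (undo): buf='red' undo_depth=1 redo_depth=1
After op 4 (delete): buf='(empty)' undo_depth=2 redo_depth=0
After op 5 (type): buf='dog' undo_depth=3 redo_depth=0
After op 6 (undo): buf='(empty)' undo_depth=2 redo_depth=1
After op 7 (undo): buf='red' undo_depth=1 redo_depth=2
After op 8 (type): buf='redup' undo_depth=2 redo_depth=0
After op 9 (type): buf='redupqux' undo_depth=3 redo_depth=0
After op 10 (type): buf='redupquxok' undo_depth=4 redo_depth=0

Answer: yes no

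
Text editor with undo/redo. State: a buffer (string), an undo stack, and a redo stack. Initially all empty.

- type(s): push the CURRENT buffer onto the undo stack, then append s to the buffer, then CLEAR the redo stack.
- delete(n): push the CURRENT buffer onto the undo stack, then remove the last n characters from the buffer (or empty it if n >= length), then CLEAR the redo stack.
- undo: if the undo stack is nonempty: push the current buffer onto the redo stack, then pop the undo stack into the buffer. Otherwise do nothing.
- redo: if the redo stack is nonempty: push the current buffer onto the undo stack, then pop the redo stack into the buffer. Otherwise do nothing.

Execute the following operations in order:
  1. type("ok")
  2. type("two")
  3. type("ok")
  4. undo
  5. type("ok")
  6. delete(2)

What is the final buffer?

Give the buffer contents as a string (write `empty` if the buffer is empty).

After op 1 (type): buf='ok' undo_depth=1 redo_depth=0
After op 2 (type): buf='oktwo' undo_depth=2 redo_depth=0
After op 3 (type): buf='oktwook' undo_depth=3 redo_depth=0
After op 4 (undo): buf='oktwo' undo_depth=2 redo_depth=1
After op 5 (type): buf='oktwook' undo_depth=3 redo_depth=0
After op 6 (delete): buf='oktwo' undo_depth=4 redo_depth=0

Answer: oktwo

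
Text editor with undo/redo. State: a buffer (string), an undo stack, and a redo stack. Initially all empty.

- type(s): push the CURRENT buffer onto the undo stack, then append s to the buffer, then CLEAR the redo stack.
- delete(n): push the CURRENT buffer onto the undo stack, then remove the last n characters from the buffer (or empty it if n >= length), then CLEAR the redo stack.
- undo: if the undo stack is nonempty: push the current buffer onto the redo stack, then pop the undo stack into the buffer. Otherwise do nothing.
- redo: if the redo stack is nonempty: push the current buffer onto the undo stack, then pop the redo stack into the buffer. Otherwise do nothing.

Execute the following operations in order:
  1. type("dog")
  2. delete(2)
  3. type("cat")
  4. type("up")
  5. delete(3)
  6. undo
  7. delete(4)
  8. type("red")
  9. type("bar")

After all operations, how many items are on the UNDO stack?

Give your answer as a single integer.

After op 1 (type): buf='dog' undo_depth=1 redo_depth=0
After op 2 (delete): buf='d' undo_depth=2 redo_depth=0
After op 3 (type): buf='dcat' undo_depth=3 redo_depth=0
After op 4 (type): buf='dcatup' undo_depth=4 redo_depth=0
After op 5 (delete): buf='dca' undo_depth=5 redo_depth=0
After op 6 (undo): buf='dcatup' undo_depth=4 redo_depth=1
After op 7 (delete): buf='dc' undo_depth=5 redo_depth=0
After op 8 (type): buf='dcred' undo_depth=6 redo_depth=0
After op 9 (type): buf='dcredbar' undo_depth=7 redo_depth=0

Answer: 7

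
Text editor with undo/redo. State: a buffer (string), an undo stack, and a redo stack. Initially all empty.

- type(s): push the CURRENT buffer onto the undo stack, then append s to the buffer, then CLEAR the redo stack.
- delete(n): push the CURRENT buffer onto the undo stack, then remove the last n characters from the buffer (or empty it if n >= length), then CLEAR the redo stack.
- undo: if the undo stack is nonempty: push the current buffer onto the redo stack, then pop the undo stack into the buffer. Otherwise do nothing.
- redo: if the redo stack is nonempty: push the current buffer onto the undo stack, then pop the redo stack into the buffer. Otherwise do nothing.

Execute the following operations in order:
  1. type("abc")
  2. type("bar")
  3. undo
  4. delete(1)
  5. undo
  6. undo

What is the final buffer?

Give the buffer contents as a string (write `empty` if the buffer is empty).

Answer: empty

Derivation:
After op 1 (type): buf='abc' undo_depth=1 redo_depth=0
After op 2 (type): buf='abcbar' undo_depth=2 redo_depth=0
After op 3 (undo): buf='abc' undo_depth=1 redo_depth=1
After op 4 (delete): buf='ab' undo_depth=2 redo_depth=0
After op 5 (undo): buf='abc' undo_depth=1 redo_depth=1
After op 6 (undo): buf='(empty)' undo_depth=0 redo_depth=2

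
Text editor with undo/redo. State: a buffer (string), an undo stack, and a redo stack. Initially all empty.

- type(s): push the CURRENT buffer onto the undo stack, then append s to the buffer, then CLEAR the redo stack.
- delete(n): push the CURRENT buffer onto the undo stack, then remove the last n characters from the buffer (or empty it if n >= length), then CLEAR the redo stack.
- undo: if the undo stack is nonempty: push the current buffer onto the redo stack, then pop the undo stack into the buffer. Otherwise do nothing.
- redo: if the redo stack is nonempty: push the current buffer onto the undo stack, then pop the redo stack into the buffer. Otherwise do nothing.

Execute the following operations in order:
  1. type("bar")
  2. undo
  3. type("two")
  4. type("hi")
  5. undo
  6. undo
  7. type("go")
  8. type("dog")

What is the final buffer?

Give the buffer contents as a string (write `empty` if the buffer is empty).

Answer: godog

Derivation:
After op 1 (type): buf='bar' undo_depth=1 redo_depth=0
After op 2 (undo): buf='(empty)' undo_depth=0 redo_depth=1
After op 3 (type): buf='two' undo_depth=1 redo_depth=0
After op 4 (type): buf='twohi' undo_depth=2 redo_depth=0
After op 5 (undo): buf='two' undo_depth=1 redo_depth=1
After op 6 (undo): buf='(empty)' undo_depth=0 redo_depth=2
After op 7 (type): buf='go' undo_depth=1 redo_depth=0
After op 8 (type): buf='godog' undo_depth=2 redo_depth=0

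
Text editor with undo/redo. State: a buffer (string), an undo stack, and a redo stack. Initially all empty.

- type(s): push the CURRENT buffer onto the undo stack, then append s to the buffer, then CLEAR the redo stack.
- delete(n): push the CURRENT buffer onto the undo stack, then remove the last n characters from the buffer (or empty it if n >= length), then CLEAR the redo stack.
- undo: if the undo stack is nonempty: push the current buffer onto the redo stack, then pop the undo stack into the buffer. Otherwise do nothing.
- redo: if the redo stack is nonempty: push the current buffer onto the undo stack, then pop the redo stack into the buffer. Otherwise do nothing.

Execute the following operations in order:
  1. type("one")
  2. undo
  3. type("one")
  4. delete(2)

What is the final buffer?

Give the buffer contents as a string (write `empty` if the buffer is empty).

Answer: o

Derivation:
After op 1 (type): buf='one' undo_depth=1 redo_depth=0
After op 2 (undo): buf='(empty)' undo_depth=0 redo_depth=1
After op 3 (type): buf='one' undo_depth=1 redo_depth=0
After op 4 (delete): buf='o' undo_depth=2 redo_depth=0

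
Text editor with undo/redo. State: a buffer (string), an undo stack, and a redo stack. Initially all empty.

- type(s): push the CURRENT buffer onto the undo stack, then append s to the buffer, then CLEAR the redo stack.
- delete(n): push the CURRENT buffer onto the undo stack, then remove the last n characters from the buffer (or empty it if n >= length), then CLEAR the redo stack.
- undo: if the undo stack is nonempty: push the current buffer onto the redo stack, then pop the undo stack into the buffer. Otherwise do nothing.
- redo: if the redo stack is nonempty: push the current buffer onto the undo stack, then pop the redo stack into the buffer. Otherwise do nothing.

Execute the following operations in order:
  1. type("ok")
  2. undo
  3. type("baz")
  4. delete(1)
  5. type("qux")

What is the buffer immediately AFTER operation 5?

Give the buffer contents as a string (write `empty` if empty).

Answer: baqux

Derivation:
After op 1 (type): buf='ok' undo_depth=1 redo_depth=0
After op 2 (undo): buf='(empty)' undo_depth=0 redo_depth=1
After op 3 (type): buf='baz' undo_depth=1 redo_depth=0
After op 4 (delete): buf='ba' undo_depth=2 redo_depth=0
After op 5 (type): buf='baqux' undo_depth=3 redo_depth=0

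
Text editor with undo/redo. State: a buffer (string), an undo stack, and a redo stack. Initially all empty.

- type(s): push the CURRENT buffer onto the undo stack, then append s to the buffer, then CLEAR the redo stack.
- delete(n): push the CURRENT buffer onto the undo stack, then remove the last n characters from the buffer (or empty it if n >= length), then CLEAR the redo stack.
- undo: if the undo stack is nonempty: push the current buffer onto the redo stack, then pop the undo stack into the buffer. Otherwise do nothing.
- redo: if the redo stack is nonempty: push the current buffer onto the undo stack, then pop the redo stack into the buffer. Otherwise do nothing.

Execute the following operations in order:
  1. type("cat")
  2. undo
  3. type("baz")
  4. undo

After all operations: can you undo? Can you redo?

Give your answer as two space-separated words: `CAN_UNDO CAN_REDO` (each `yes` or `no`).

After op 1 (type): buf='cat' undo_depth=1 redo_depth=0
After op 2 (undo): buf='(empty)' undo_depth=0 redo_depth=1
After op 3 (type): buf='baz' undo_depth=1 redo_depth=0
After op 4 (undo): buf='(empty)' undo_depth=0 redo_depth=1

Answer: no yes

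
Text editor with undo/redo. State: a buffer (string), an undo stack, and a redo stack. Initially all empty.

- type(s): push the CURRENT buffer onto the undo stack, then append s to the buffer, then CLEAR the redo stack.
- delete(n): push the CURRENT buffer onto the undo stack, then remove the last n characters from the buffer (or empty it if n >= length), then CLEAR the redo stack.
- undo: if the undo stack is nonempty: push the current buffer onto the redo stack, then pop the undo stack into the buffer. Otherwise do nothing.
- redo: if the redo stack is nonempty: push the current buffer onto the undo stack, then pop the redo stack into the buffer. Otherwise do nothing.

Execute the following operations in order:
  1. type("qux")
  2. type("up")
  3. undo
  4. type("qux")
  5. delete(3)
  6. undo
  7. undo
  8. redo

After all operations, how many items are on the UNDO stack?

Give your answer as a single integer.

After op 1 (type): buf='qux' undo_depth=1 redo_depth=0
After op 2 (type): buf='quxup' undo_depth=2 redo_depth=0
After op 3 (undo): buf='qux' undo_depth=1 redo_depth=1
After op 4 (type): buf='quxqux' undo_depth=2 redo_depth=0
After op 5 (delete): buf='qux' undo_depth=3 redo_depth=0
After op 6 (undo): buf='quxqux' undo_depth=2 redo_depth=1
After op 7 (undo): buf='qux' undo_depth=1 redo_depth=2
After op 8 (redo): buf='quxqux' undo_depth=2 redo_depth=1

Answer: 2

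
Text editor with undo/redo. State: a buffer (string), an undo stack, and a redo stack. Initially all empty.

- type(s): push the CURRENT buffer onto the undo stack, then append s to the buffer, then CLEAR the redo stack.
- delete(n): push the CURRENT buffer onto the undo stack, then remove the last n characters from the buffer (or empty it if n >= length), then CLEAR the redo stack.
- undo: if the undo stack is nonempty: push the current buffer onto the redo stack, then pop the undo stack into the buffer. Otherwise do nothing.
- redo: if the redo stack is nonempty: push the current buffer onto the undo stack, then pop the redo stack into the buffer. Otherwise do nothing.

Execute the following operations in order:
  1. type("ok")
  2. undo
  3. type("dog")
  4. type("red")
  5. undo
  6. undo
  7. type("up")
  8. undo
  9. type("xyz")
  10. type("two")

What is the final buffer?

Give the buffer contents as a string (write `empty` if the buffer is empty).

Answer: xyztwo

Derivation:
After op 1 (type): buf='ok' undo_depth=1 redo_depth=0
After op 2 (undo): buf='(empty)' undo_depth=0 redo_depth=1
After op 3 (type): buf='dog' undo_depth=1 redo_depth=0
After op 4 (type): buf='dogred' undo_depth=2 redo_depth=0
After op 5 (undo): buf='dog' undo_depth=1 redo_depth=1
After op 6 (undo): buf='(empty)' undo_depth=0 redo_depth=2
After op 7 (type): buf='up' undo_depth=1 redo_depth=0
After op 8 (undo): buf='(empty)' undo_depth=0 redo_depth=1
After op 9 (type): buf='xyz' undo_depth=1 redo_depth=0
After op 10 (type): buf='xyztwo' undo_depth=2 redo_depth=0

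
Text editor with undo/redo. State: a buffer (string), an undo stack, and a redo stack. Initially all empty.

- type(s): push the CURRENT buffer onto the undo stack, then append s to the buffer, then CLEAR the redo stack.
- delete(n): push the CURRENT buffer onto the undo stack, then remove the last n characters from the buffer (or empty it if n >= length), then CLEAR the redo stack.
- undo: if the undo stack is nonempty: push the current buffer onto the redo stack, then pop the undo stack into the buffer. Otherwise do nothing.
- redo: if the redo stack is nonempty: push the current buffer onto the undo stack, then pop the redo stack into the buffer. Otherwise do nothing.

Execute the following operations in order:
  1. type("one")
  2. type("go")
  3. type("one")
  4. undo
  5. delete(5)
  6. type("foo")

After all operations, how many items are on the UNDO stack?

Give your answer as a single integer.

After op 1 (type): buf='one' undo_depth=1 redo_depth=0
After op 2 (type): buf='onego' undo_depth=2 redo_depth=0
After op 3 (type): buf='onegoone' undo_depth=3 redo_depth=0
After op 4 (undo): buf='onego' undo_depth=2 redo_depth=1
After op 5 (delete): buf='(empty)' undo_depth=3 redo_depth=0
After op 6 (type): buf='foo' undo_depth=4 redo_depth=0

Answer: 4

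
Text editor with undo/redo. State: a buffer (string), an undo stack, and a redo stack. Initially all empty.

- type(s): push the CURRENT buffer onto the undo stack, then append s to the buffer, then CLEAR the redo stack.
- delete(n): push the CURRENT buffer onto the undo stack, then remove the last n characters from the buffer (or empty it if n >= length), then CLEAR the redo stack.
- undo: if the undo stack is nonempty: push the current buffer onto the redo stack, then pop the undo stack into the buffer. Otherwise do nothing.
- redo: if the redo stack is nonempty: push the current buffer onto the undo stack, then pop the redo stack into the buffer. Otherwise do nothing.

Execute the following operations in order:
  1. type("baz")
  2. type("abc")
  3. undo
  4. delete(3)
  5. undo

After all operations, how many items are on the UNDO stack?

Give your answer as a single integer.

After op 1 (type): buf='baz' undo_depth=1 redo_depth=0
After op 2 (type): buf='bazabc' undo_depth=2 redo_depth=0
After op 3 (undo): buf='baz' undo_depth=1 redo_depth=1
After op 4 (delete): buf='(empty)' undo_depth=2 redo_depth=0
After op 5 (undo): buf='baz' undo_depth=1 redo_depth=1

Answer: 1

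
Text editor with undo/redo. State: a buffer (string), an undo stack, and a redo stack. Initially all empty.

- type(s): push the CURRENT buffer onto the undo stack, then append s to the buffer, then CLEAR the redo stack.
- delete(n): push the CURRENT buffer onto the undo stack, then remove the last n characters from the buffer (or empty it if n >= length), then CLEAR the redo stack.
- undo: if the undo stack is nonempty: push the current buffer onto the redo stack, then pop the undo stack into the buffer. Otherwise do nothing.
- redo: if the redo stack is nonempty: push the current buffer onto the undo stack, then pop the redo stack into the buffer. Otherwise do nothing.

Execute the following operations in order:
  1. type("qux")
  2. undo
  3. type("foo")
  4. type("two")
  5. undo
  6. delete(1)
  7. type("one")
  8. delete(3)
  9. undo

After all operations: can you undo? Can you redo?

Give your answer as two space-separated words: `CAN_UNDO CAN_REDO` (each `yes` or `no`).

Answer: yes yes

Derivation:
After op 1 (type): buf='qux' undo_depth=1 redo_depth=0
After op 2 (undo): buf='(empty)' undo_depth=0 redo_depth=1
After op 3 (type): buf='foo' undo_depth=1 redo_depth=0
After op 4 (type): buf='footwo' undo_depth=2 redo_depth=0
After op 5 (undo): buf='foo' undo_depth=1 redo_depth=1
After op 6 (delete): buf='fo' undo_depth=2 redo_depth=0
After op 7 (type): buf='foone' undo_depth=3 redo_depth=0
After op 8 (delete): buf='fo' undo_depth=4 redo_depth=0
After op 9 (undo): buf='foone' undo_depth=3 redo_depth=1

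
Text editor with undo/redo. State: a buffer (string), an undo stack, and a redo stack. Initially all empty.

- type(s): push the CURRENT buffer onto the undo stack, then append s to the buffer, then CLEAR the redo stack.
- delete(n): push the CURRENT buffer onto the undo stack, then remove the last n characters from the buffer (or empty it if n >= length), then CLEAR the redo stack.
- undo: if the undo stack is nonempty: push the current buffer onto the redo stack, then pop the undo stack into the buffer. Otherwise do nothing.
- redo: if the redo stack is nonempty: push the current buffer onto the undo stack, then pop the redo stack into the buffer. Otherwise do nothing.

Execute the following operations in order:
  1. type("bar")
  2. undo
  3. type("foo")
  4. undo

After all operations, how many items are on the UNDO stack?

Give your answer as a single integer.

After op 1 (type): buf='bar' undo_depth=1 redo_depth=0
After op 2 (undo): buf='(empty)' undo_depth=0 redo_depth=1
After op 3 (type): buf='foo' undo_depth=1 redo_depth=0
After op 4 (undo): buf='(empty)' undo_depth=0 redo_depth=1

Answer: 0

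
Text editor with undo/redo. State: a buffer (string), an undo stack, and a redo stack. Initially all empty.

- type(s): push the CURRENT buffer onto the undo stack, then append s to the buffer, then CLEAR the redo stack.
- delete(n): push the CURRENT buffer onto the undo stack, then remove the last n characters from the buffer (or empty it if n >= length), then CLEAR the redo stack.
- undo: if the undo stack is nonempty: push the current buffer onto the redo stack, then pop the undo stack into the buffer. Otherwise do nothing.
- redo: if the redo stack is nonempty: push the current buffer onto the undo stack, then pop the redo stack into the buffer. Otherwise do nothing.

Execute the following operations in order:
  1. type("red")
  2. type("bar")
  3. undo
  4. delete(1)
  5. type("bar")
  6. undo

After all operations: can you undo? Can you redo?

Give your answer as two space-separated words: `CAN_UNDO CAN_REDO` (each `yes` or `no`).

Answer: yes yes

Derivation:
After op 1 (type): buf='red' undo_depth=1 redo_depth=0
After op 2 (type): buf='redbar' undo_depth=2 redo_depth=0
After op 3 (undo): buf='red' undo_depth=1 redo_depth=1
After op 4 (delete): buf='re' undo_depth=2 redo_depth=0
After op 5 (type): buf='rebar' undo_depth=3 redo_depth=0
After op 6 (undo): buf='re' undo_depth=2 redo_depth=1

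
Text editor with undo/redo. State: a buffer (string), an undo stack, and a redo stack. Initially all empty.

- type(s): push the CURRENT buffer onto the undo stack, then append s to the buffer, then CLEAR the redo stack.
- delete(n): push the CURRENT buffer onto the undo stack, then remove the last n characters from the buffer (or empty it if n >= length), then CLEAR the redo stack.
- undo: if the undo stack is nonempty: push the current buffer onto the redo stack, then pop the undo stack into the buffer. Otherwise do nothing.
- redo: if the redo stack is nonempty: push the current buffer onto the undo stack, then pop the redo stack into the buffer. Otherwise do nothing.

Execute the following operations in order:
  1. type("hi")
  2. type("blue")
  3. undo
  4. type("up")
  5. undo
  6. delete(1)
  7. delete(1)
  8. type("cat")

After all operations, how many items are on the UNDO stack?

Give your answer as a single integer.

After op 1 (type): buf='hi' undo_depth=1 redo_depth=0
After op 2 (type): buf='hiblue' undo_depth=2 redo_depth=0
After op 3 (undo): buf='hi' undo_depth=1 redo_depth=1
After op 4 (type): buf='hiup' undo_depth=2 redo_depth=0
After op 5 (undo): buf='hi' undo_depth=1 redo_depth=1
After op 6 (delete): buf='h' undo_depth=2 redo_depth=0
After op 7 (delete): buf='(empty)' undo_depth=3 redo_depth=0
After op 8 (type): buf='cat' undo_depth=4 redo_depth=0

Answer: 4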